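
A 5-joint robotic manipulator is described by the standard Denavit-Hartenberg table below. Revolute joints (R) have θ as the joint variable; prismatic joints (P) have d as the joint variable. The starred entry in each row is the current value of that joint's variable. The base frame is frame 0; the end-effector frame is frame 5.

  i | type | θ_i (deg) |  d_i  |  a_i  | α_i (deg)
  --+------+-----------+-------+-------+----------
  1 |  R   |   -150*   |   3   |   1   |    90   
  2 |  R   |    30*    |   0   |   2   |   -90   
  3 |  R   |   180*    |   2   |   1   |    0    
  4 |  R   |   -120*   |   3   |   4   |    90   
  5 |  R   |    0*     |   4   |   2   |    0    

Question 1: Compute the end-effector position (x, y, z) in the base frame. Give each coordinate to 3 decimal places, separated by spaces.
-2.701 -5.250 11.062

after link 1: o_1 = (-0.8660, -0.5000, 3.0000)
after link 2: o_2 = (-2.3660, -1.3660, 4.0000)
after link 3: o_3 = (-0.7500, -0.4330, 5.2321)
after link 4: o_4 = (0.7811, -3.5490, 8.8301)
after link 5: o_5 = (-2.7010, -5.2500, 11.0622)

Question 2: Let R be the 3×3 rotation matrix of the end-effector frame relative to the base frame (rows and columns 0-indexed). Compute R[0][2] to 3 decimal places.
End-effector z-axis (col 2 of R) = (-0.8995,0.0580,0.4330)
R[0][2] = -0.8995

-0.900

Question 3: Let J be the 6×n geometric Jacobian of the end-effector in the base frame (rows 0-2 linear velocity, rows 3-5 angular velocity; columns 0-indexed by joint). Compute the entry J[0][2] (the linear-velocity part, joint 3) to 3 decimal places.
5.129

axis z_2 = (0.4330,0.2500,0.8660); lever o_n−o_2 = (-0.3349,-3.8840,7.0622)
cross product → J_v[:, 2] = (5.1292,-3.3481,-1.5981)
J_ω[:, 2] = z_2
entry J[0][2] = 5.1292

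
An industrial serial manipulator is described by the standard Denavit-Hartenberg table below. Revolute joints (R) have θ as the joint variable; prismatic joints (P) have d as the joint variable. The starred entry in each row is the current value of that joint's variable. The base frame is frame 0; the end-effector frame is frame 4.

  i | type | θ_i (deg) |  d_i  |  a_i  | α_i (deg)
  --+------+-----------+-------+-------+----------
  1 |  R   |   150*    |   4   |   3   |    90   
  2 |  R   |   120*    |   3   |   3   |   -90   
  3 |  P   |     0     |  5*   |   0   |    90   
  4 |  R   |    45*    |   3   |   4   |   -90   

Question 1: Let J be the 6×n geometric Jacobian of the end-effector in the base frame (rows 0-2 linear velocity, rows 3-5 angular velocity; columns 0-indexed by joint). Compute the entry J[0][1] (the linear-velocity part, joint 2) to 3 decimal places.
axis z_1 = (0.5000,0.8660,0.0000); lever o_n−o_1 = (11.3951,0.3492,1.1334)
cross product → J_v[:, 1] = (0.9815,-0.5667,-9.6938)
J_ω[:, 1] = z_1
entry J[0][1] = 0.9815

0.982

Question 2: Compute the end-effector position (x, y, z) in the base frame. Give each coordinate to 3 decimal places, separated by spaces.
8.797 1.849 5.133

after link 1: o_1 = (-2.5981, 1.5000, 4.0000)
after link 2: o_2 = (0.2010, 3.3481, 6.5981)
after link 3: o_3 = (3.9510, 1.1830, 4.0981)
after link 4: o_4 = (8.7970, 1.8492, 5.1334)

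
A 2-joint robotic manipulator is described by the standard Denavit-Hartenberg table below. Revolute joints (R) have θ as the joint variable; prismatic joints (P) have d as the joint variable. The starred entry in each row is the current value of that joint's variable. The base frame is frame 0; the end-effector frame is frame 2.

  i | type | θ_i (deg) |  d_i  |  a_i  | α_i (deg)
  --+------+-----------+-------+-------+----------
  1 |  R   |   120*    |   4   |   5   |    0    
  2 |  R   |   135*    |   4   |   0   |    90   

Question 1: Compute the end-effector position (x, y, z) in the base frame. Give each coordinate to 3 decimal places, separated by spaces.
-2.500 4.330 8.000

after link 1: o_1 = (-2.5000, 4.3301, 4.0000)
after link 2: o_2 = (-2.5000, 4.3301, 8.0000)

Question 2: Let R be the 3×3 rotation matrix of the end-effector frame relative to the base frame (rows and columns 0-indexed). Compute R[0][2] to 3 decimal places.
End-effector z-axis (col 2 of R) = (-0.9659,0.2588,0.0000)
R[0][2] = -0.9659

-0.966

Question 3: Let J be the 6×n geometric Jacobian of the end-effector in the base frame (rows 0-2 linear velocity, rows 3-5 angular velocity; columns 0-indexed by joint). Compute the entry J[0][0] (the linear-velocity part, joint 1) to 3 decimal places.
-4.330

axis z_0 = ẑ; lever o_n−o_0 = (-2.5000,4.3301,8.0000)
cross product → J_v[:, 0] = (-4.3301,-2.5000,0.0000)
J_ω[:, 0] = z_0
entry J[0][0] = -4.3301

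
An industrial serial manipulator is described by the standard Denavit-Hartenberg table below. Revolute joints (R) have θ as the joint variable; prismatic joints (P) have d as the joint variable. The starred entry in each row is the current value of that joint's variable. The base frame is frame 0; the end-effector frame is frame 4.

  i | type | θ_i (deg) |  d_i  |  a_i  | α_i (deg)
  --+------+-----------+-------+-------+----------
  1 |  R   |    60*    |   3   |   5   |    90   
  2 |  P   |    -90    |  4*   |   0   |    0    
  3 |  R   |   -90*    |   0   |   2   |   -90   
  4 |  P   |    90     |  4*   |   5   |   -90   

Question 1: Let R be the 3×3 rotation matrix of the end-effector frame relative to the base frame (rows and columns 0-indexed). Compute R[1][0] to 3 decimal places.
End-effector x-axis (col 0 of R) = (-0.8660,0.5000,-0.0000)
R[1][0] = 0.5000

0.500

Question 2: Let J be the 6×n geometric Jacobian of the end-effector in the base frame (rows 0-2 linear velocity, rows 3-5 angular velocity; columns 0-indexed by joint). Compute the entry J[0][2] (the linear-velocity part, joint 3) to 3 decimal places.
axis z_2 = (0.8660,-0.5000,0.0000); lever o_n−o_2 = (-5.3301,0.7679,-4.0000)
cross product → J_v[:, 2] = (2.0000,3.4641,-2.0000)
J_ω[:, 2] = z_2
entry J[0][2] = 2.0000

2.000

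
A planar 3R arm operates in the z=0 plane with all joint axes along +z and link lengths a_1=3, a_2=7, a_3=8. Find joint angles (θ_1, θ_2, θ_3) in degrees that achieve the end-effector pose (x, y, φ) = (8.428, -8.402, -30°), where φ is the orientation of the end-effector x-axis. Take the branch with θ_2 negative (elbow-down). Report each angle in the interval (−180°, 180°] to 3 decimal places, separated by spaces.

wrist centre = target − a_3·(cos φ, sin φ) = (1.4998, -4.4020)
cos θ_2 = (21.6270−3²−7²)/(2·3·7) = -0.8660; θ_2 = -149.9998° (elbow-down)
β = atan2(-4.4020,1.4998) = -71.1856°; ψ = atan2(-3.5000,-3.0622) = -131.1827°
θ_1 = β − ψ = 59.9971°
θ_3 = φ − θ_1 − θ_2 = 60.0027° (wrapped to (-180°,180°])

59.997 -150.000 60.003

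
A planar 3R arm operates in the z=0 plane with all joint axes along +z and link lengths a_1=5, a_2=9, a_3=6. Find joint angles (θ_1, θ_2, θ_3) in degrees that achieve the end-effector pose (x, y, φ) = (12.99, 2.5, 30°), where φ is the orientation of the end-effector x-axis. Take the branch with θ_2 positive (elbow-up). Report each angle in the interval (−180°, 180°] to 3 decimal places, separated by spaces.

-90.004 120.004 0.000

wrist centre = target − a_3·(cos φ, sin φ) = (7.7938, -0.5000)
cos θ_2 = (60.9941−5²−9²)/(2·5·9) = -0.5001; θ_2 = 120.0044° (elbow-up)
β = atan2(-0.5000,7.7938) = -3.6707°; ψ = atan2(7.7939,0.4994) = 86.3337°
θ_1 = β − ψ = -90.0044°
θ_3 = φ − θ_1 − θ_2 = 0.0000° (wrapped to (-180°,180°])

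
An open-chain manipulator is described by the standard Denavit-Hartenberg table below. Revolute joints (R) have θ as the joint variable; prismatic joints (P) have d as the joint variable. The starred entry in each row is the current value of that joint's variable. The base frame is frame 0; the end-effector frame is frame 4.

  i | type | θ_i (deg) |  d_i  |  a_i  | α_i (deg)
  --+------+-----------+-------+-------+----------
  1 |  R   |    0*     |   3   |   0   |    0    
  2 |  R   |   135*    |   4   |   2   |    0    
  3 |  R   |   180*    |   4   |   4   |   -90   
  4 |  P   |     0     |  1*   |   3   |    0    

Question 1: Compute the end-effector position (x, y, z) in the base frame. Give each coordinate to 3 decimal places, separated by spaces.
after link 1: o_1 = (0.0000, 0.0000, 3.0000)
after link 2: o_2 = (-1.4142, 1.4142, 7.0000)
after link 3: o_3 = (1.4142, -1.4142, 11.0000)
after link 4: o_4 = (4.2426, -2.8284, 11.0000)

4.243 -2.828 11.000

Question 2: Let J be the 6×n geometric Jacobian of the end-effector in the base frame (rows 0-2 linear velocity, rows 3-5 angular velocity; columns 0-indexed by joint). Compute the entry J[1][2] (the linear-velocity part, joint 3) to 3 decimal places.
5.657

axis z_2 = (0.0000,0.0000,1.0000); lever o_n−o_2 = (5.6569,-4.2426,4.0000)
cross product → J_v[:, 2] = (4.2426,5.6569,-0.0000)
J_ω[:, 2] = z_2
entry J[1][2] = 5.6569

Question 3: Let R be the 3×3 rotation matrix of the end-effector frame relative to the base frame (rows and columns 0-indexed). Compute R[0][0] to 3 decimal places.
End-effector x-axis (col 0 of R) = (0.7071,-0.7071,0.0000)
R[0][0] = 0.7071

0.707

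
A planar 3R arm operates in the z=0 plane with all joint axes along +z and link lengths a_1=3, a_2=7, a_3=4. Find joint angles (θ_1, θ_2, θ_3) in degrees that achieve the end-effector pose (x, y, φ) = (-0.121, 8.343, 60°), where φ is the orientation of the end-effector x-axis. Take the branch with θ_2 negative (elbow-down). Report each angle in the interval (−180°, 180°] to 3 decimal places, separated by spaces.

-135.006 -134.999 -29.996

wrist centre = target − a_3·(cos φ, sin φ) = (-2.1210, 4.8789)
cos θ_2 = (28.3023−3²−7²)/(2·3·7) = -0.7071; θ_2 = -134.9985° (elbow-down)
β = atan2(4.8789,-2.1210) = 113.4960°; ψ = atan2(-4.9499,-1.9496) = -111.4981°
θ_1 = β − ψ = 224.9941°
θ_3 = φ − θ_1 − θ_2 = -29.9956° (wrapped to (-180°,180°])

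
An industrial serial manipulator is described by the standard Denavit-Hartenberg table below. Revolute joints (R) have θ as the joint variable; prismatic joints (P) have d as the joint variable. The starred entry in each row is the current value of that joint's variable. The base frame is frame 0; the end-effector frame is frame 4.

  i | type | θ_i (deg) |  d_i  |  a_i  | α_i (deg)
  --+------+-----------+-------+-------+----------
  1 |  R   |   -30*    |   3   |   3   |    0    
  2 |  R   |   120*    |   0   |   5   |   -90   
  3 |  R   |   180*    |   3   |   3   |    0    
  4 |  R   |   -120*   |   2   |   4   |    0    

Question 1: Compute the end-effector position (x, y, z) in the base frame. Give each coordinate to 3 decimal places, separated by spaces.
after link 1: o_1 = (2.5981, -1.5000, 3.0000)
after link 2: o_2 = (2.5981, 3.5000, 3.0000)
after link 3: o_3 = (-0.4019, 0.5000, 3.0000)
after link 4: o_4 = (-2.4019, 2.5000, -0.4641)

-2.402 2.500 -0.464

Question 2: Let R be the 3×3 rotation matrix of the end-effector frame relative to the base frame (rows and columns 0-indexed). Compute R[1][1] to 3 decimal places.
-0.866

End-effector y-axis (col 1 of R) = (-0.0000,-0.8660,-0.5000)
R[1][1] = -0.8660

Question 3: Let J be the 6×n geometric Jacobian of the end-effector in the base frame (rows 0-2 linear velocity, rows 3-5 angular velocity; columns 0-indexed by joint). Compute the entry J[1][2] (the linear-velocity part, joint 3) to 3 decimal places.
axis z_2 = (-1.0000,0.0000,0.0000); lever o_n−o_2 = (-5.0000,-1.0000,-3.4641)
cross product → J_v[:, 2] = (-0.0000,-3.4641,1.0000)
J_ω[:, 2] = z_2
entry J[1][2] = -3.4641

-3.464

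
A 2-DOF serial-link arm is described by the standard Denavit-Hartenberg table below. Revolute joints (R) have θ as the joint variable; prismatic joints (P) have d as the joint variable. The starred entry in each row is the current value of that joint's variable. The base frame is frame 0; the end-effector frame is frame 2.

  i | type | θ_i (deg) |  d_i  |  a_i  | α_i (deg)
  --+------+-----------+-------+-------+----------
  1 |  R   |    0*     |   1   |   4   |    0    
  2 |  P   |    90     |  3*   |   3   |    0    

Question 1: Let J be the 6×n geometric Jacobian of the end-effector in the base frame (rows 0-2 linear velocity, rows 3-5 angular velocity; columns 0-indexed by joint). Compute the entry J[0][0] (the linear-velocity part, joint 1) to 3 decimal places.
axis z_0 = ẑ; lever o_n−o_0 = (4.0000,3.0000,4.0000)
cross product → J_v[:, 0] = (-3.0000,4.0000,0.0000)
J_ω[:, 0] = z_0
entry J[0][0] = -3.0000

-3.000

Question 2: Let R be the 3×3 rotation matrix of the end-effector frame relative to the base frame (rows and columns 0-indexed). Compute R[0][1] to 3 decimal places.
-1.000

End-effector y-axis (col 1 of R) = (-1.0000,0.0000,0.0000)
R[0][1] = -1.0000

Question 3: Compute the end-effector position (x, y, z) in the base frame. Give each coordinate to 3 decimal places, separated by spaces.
after link 1: o_1 = (4.0000, 0.0000, 1.0000)
after link 2: o_2 = (4.0000, 3.0000, 4.0000)

4.000 3.000 4.000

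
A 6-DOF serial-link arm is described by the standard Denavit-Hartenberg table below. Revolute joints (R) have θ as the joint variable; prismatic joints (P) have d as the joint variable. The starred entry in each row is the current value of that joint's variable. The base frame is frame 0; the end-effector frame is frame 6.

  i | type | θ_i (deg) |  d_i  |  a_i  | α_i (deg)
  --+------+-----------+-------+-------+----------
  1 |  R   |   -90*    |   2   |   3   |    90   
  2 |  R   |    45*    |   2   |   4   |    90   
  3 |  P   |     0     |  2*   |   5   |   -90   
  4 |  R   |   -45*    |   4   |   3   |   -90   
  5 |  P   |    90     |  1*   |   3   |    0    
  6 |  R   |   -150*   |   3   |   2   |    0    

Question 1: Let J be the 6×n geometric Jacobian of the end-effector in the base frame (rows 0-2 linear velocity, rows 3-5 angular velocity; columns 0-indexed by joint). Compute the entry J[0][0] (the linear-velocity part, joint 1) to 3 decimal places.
14.778

axis z_0 = ẑ; lever o_n−o_0 = (-4.7321,-14.7782,10.9497)
cross product → J_v[:, 0] = (14.7782,-4.7321,0.0000)
J_ω[:, 0] = z_0
entry J[0][0] = 14.7782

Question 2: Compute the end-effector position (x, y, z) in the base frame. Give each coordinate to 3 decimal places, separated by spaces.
-4.732 -14.778 10.950

after link 1: o_1 = (0.0000, -3.0000, 2.0000)
after link 2: o_2 = (-2.0000, -5.8284, 4.8284)
after link 3: o_3 = (-2.0000, -10.7782, 6.9497)
after link 4: o_4 = (-6.0000, -13.7782, 6.9497)
after link 5: o_5 = (-3.0000, -13.7782, 7.9497)
after link 6: o_6 = (-4.7321, -14.7782, 10.9497)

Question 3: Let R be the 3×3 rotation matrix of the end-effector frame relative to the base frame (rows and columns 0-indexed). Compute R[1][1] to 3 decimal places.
-0.866

End-effector y-axis (col 1 of R) = (0.5000,-0.8660,0.0000)
R[1][1] = -0.8660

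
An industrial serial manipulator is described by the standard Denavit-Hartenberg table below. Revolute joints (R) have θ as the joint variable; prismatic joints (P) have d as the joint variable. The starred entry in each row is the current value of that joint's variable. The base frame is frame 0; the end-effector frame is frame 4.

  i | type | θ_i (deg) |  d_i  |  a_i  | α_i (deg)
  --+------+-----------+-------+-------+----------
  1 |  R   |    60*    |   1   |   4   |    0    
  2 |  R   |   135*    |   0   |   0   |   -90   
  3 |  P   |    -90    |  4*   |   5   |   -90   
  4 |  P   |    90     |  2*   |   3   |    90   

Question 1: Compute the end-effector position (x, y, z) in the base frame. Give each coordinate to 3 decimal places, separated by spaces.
after link 1: o_1 = (2.0000, 3.4641, 1.0000)
after link 2: o_2 = (2.0000, 3.4641, 1.0000)
after link 3: o_3 = (3.0353, -0.3996, 6.0000)
after link 4: o_4 = (0.3270, 1.9805, 6.0000)

0.327 1.981 6.000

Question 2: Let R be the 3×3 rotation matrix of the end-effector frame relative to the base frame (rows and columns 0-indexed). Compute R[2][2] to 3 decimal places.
1.000

End-effector z-axis (col 2 of R) = (-0.0000,-0.0000,1.0000)
R[2][2] = 1.0000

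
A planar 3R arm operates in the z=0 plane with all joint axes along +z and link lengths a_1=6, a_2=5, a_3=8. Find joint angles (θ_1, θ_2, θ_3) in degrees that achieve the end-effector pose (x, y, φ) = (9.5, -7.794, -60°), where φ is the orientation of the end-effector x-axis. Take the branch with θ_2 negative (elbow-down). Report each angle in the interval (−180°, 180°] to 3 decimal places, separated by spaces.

wrist centre = target − a_3·(cos φ, sin φ) = (5.5000, -0.8658)
cos θ_2 = (30.9996−6²−5²)/(2·6·5) = -0.5000; θ_2 = -120.0004° (elbow-down)
β = atan2(-0.8658,5.5000) = -8.9460°; ψ = atan2(-4.3301,3.5000) = -51.0519°
θ_1 = β − ψ = 42.1059°
θ_3 = φ − θ_1 − θ_2 = 17.8945° (wrapped to (-180°,180°])

42.106 -120.000 17.895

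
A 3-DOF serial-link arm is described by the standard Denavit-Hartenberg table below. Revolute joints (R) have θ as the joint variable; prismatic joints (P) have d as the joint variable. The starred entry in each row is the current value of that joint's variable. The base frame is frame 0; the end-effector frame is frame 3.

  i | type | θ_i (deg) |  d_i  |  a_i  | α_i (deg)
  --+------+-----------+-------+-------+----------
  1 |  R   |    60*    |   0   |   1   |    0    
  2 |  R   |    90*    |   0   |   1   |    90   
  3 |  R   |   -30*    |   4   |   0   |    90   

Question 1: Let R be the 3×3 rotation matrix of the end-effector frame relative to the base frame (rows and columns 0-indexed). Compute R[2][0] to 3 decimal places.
End-effector x-axis (col 0 of R) = (-0.7500,0.4330,-0.5000)
R[2][0] = -0.5000

-0.500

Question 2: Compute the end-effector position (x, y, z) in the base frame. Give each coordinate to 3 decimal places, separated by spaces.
1.634 4.830 0.000

after link 1: o_1 = (0.5000, 0.8660, 0.0000)
after link 2: o_2 = (-0.3660, 1.3660, 0.0000)
after link 3: o_3 = (1.6340, 4.8301, 0.0000)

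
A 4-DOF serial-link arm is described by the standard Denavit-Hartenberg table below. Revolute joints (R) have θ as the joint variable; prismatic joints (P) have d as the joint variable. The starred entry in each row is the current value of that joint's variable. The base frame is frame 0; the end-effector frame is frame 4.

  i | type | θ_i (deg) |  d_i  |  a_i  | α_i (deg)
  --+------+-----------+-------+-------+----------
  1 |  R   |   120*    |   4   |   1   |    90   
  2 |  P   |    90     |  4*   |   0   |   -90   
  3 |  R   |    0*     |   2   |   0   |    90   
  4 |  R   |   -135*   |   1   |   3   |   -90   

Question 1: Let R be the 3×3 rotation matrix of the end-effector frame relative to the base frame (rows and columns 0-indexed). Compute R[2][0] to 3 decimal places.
End-effector x-axis (col 0 of R) = (-0.3536,0.6124,-0.7071)
R[2][0] = -0.7071

-0.707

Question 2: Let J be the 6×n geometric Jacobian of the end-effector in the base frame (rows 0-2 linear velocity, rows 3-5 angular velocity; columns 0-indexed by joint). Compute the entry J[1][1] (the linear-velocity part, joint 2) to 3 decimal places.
prismatic axis z_1 = (0.8660,0.5000,0.0000)
J_v[:, 1] = z_1; J_ω[:, 1] = (0,0,0)
entry J[1][1] = 0.5000

0.500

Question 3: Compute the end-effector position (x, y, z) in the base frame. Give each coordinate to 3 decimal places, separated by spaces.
3.769 3.471 1.879

after link 1: o_1 = (-0.5000, 0.8660, 4.0000)
after link 2: o_2 = (2.9641, 2.8660, 4.0000)
after link 3: o_3 = (3.9641, 1.1340, 4.0000)
after link 4: o_4 = (3.7695, 3.4711, 1.8787)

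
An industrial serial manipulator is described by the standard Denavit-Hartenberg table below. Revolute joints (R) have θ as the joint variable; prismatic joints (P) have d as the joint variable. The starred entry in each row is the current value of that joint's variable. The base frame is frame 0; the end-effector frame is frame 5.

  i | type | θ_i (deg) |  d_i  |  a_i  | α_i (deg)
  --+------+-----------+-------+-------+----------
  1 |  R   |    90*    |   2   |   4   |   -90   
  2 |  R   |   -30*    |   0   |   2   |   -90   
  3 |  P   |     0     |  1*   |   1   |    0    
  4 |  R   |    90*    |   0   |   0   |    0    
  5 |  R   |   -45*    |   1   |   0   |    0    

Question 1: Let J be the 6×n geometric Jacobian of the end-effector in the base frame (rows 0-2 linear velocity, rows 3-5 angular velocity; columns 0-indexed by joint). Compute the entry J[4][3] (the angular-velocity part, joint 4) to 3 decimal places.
axis z_3 = (-0.0000,0.5000,-0.8660); lever o_n−o_3 = (-0.0000,0.5000,-0.8660)
cross product → J_v[:, 3] = (0.0000,0.0000,0.0000)
J_ω[:, 3] = z_3
entry J[4][3] = 0.5000

0.500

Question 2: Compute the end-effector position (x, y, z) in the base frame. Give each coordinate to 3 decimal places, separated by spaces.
after link 1: o_1 = (0.0000, 4.0000, 2.0000)
after link 2: o_2 = (0.0000, 5.7321, 3.0000)
after link 3: o_3 = (0.0000, 7.0981, 2.6340)
after link 4: o_4 = (0.0000, 7.0981, 2.6340)
after link 5: o_5 = (0.0000, 7.5981, 1.7679)

0.000 7.598 1.768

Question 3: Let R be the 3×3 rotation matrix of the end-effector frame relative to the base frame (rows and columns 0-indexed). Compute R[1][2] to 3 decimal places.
End-effector z-axis (col 2 of R) = (-0.0000,0.5000,-0.8660)
R[1][2] = 0.5000

0.500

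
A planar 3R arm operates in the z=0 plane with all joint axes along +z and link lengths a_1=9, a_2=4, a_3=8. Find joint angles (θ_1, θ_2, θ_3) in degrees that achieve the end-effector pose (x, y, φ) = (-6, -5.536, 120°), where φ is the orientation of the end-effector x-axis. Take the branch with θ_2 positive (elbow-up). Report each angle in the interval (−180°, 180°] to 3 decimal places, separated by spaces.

wrist centre = target − a_3·(cos φ, sin φ) = (-2.0000, -12.4642)
cos θ_2 = (159.3564−9²−4²)/(2·9·4) = 0.8661; θ_2 = 29.9960° (elbow-up)
β = atan2(-12.4642,-2.0000) = -99.1159°; ψ = atan2(1.9998,12.4642) = 9.1148°
θ_1 = β − ψ = -108.2308°
θ_3 = φ − θ_1 − θ_2 = -161.7652° (wrapped to (-180°,180°])

-108.231 29.996 -161.765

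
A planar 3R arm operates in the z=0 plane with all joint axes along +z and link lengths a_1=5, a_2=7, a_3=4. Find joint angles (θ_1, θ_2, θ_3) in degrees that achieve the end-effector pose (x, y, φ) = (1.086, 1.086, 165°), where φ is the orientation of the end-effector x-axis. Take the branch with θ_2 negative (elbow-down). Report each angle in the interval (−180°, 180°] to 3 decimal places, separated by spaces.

wrist centre = target − a_3·(cos φ, sin φ) = (4.9497, 0.0507)
cos θ_2 = (24.5021−5²−7²)/(2·5·7) = -0.7071; θ_2 = -135.0005° (elbow-down)
β = atan2(0.0507,4.9497) = 0.5871°; ψ = atan2(-4.9497,0.0502) = -89.4188°
θ_1 = β − ψ = 90.0059°
θ_3 = φ − θ_1 − θ_2 = -150.0055° (wrapped to (-180°,180°])

90.006 -135.000 -150.005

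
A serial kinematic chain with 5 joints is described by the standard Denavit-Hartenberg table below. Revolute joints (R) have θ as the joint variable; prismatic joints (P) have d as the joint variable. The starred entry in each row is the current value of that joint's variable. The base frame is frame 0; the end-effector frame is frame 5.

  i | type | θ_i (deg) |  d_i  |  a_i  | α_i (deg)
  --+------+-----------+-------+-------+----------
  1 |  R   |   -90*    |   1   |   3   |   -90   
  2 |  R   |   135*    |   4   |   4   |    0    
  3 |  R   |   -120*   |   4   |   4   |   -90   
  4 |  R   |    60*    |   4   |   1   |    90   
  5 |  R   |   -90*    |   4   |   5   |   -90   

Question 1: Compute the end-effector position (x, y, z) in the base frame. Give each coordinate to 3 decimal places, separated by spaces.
9.134 -8.123 -2.924

after link 1: o_1 = (0.0000, -3.0000, 1.0000)
after link 2: o_2 = (4.0000, -0.1716, -1.8284)
after link 3: o_3 = (8.0000, -4.0353, -2.8637)
after link 4: o_4 = (7.1340, -3.4830, -6.8568)
after link 5: o_5 = (9.1340, -8.1231, -2.9238)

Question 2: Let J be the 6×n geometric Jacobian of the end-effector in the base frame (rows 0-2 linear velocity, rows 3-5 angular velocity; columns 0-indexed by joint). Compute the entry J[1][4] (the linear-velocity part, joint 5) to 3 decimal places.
-2.415

axis z_4 = (0.5000,-0.8365,-0.2241); lever o_n−o_4 = (2.0000,-4.6402,3.9331)
cross product → J_v[:, 4] = (-4.3301,-2.4148,-0.6470)
J_ω[:, 4] = z_4
entry J[1][4] = -2.4148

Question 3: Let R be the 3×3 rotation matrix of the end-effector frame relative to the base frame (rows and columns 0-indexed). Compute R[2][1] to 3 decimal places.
End-effector y-axis (col 1 of R) = (-0.5000,0.8365,0.2241)
R[2][1] = 0.2241

0.224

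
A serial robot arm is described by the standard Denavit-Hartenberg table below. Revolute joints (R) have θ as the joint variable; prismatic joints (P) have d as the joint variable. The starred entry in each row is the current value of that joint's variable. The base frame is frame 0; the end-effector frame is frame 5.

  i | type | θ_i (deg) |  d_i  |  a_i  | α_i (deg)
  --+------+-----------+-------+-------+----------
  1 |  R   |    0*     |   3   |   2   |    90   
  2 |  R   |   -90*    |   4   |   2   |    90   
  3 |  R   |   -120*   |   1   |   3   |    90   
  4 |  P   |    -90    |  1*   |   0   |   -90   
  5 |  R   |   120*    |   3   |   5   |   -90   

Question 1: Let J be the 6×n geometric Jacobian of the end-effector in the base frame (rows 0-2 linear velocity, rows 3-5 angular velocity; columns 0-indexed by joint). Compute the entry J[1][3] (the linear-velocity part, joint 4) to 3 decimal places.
-0.500

prismatic axis z_3 = (-0.0000,-0.5000,0.8660)
J_v[:, 3] = z_3; J_ω[:, 3] = (0,0,0)
entry J[1][3] = -0.5000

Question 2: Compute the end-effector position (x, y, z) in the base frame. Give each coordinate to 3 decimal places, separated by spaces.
-1.500 2.861 1.116

after link 1: o_1 = (2.0000, 0.0000, 3.0000)
after link 2: o_2 = (2.0000, -4.0000, 1.0000)
after link 3: o_3 = (1.0000, -1.4019, 2.5000)
after link 4: o_4 = (1.0000, -1.9019, 3.3660)
after link 5: o_5 = (-1.5000, 2.8612, 1.1160)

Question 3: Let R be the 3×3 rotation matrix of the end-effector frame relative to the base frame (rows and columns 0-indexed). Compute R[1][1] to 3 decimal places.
-0.866

End-effector y-axis (col 1 of R) = (0.0000,-0.8660,-0.5000)
R[1][1] = -0.8660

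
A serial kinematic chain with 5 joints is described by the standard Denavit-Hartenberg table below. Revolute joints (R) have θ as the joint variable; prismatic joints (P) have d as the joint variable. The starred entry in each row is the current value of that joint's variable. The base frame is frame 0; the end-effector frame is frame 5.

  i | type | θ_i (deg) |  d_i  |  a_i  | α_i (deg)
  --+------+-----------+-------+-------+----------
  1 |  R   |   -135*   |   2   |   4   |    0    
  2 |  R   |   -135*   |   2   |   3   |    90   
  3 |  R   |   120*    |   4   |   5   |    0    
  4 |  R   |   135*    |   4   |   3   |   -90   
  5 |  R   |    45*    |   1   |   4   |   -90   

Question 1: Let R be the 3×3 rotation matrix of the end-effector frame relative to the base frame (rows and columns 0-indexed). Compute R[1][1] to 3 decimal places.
End-effector y-axis (col 1 of R) = (0.0000,-0.9659,0.2588)
R[1][1] = -0.9659

-0.966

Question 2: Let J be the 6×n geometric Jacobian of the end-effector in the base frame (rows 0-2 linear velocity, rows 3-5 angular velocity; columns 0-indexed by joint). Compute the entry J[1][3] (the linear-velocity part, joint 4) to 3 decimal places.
axis z_3 = (1.0000,0.0000,0.0000); lever o_n−o_3 = (1.1716,-0.5426,-5.8886)
cross product → J_v[:, 3] = (-0.0000,5.8886,-0.5426)
J_ω[:, 3] = z_3
entry J[1][3] = 5.8886

5.889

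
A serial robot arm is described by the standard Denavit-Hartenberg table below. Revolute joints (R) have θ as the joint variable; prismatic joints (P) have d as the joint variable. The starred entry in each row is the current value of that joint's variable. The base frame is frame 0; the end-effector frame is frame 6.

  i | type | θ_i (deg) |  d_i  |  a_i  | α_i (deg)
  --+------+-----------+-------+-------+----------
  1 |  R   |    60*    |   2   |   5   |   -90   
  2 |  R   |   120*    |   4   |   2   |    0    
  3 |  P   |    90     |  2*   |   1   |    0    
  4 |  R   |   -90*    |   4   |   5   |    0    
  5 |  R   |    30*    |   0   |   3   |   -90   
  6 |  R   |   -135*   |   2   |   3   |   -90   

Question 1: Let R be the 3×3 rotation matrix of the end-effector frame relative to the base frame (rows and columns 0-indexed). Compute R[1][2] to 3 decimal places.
End-effector z-axis (col 2 of R) = (-0.9186,-0.1768,-0.3536)
R[1][2] = -0.1768

-0.177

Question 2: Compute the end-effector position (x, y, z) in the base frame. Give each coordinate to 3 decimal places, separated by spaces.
after link 1: o_1 = (2.5000, 4.3301, 2.0000)
after link 2: o_2 = (-1.4641, 5.4641, 0.2679)
after link 3: o_3 = (-3.6292, 5.7141, 0.7679)
after link 4: o_4 = (-8.3433, 5.5490, -3.5622)
after link 5: o_5 = (-9.6423, 3.2990, -5.0622)
after link 6: o_6 = (-11.0609, 5.0847, -2.2695)

-11.061 5.085 -2.269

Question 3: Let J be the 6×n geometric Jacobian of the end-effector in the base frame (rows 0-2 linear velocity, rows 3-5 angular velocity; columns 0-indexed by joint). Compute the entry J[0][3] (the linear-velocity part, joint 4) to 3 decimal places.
axis z_3 = (-0.8660,0.5000,0.0000); lever o_n−o_3 = (-7.4317,-0.6294,-3.0374)
cross product → J_v[:, 3] = (-1.5187,-2.6305,4.2610)
J_ω[:, 3] = z_3
entry J[0][3] = -1.5187

-1.519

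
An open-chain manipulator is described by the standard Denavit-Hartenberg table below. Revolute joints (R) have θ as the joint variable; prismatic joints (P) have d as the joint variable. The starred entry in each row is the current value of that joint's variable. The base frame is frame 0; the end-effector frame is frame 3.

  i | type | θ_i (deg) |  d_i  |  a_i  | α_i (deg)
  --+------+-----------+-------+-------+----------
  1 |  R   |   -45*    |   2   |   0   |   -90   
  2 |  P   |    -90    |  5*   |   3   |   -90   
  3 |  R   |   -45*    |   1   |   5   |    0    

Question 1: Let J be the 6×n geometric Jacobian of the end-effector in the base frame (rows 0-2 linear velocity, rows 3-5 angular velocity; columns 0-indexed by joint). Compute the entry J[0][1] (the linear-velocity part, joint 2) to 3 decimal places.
prismatic axis z_1 = (0.7071,0.7071,0.0000)
J_v[:, 1] = z_1; J_ω[:, 1] = (0,0,0)
entry J[0][1] = 0.7071

0.707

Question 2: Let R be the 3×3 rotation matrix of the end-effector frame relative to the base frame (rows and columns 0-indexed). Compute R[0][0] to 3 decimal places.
0.500

End-effector x-axis (col 0 of R) = (0.5000,0.5000,0.7071)
R[0][0] = 0.5000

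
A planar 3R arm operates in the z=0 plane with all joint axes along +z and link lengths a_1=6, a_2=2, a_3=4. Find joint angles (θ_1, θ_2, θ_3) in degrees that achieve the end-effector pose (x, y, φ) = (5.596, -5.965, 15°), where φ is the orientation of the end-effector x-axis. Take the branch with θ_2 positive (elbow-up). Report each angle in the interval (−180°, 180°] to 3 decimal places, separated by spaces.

wrist centre = target − a_3·(cos φ, sin φ) = (1.7323, -7.0003)
cos θ_2 = (52.0047−6²−2²)/(2·6·2) = 0.5002; θ_2 = 59.9870° (elbow-up)
β = atan2(-7.0003,1.7323) = -76.1007°; ψ = atan2(1.7318,7.0004) = 13.8954°
θ_1 = β − ψ = -89.9961°
θ_3 = φ − θ_1 − θ_2 = 45.0091° (wrapped to (-180°,180°])

-89.996 59.987 45.009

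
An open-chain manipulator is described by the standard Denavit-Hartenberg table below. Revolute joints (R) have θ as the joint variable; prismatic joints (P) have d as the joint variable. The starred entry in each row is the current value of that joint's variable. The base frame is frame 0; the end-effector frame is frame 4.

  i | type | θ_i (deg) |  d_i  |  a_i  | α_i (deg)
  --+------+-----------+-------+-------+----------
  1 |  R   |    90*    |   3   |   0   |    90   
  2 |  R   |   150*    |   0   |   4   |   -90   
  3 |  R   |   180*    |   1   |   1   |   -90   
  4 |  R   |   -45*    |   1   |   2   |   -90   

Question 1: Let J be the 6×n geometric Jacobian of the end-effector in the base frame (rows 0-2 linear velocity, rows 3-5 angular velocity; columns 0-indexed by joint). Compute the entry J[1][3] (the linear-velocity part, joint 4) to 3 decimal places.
axis z_3 = (1.0000,0.0000,0.0000); lever o_n−o_3 = (1.0000,0.5176,-1.9319)
cross product → J_v[:, 3] = (-0.0000,1.9319,0.5176)
J_ω[:, 3] = z_3
entry J[1][3] = 1.9319

1.932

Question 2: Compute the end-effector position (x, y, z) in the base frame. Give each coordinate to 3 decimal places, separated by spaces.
1.000 -2.580 1.702

after link 1: o_1 = (0.0000, 0.0000, 3.0000)
after link 2: o_2 = (-0.0000, -3.4641, 5.0000)
after link 3: o_3 = (-0.0000, -3.0981, 3.6340)
after link 4: o_4 = (1.0000, -2.5804, 1.7021)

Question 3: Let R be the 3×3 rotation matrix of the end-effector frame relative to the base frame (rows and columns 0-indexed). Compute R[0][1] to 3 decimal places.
End-effector y-axis (col 1 of R) = (-1.0000,0.0000,0.0000)
R[0][1] = -1.0000

-1.000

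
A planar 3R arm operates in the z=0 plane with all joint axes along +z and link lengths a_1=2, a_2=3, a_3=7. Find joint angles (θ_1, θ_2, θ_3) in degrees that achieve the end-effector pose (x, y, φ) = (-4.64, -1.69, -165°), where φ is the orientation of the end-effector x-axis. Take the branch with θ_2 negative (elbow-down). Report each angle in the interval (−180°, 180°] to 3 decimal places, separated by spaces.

96.552 -134.995 -126.557

wrist centre = target − a_3·(cos φ, sin φ) = (2.1215, 0.1217)
cos θ_2 = (4.5155−2²−3²)/(2·2·3) = -0.7070; θ_2 = -134.9947° (elbow-down)
β = atan2(0.1217,2.1215) = 3.2841°; ψ = atan2(-2.1215,-0.1211) = -93.2677°
θ_1 = β − ψ = 96.5518°
θ_3 = φ − θ_1 − θ_2 = -126.5571° (wrapped to (-180°,180°])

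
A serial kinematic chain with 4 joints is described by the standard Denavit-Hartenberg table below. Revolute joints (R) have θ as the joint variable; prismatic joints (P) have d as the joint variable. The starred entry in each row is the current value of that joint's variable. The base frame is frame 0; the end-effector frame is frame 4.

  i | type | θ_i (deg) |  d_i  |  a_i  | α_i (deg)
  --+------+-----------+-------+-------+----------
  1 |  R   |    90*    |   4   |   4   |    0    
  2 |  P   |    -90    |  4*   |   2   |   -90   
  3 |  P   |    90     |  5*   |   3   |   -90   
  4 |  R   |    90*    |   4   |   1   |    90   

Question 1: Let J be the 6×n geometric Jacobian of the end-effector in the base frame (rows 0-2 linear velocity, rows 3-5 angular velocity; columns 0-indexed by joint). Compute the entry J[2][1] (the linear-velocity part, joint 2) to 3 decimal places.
prismatic axis z_1 = (0.0000,0.0000,1.0000)
J_v[:, 1] = z_1; J_ω[:, 1] = (0,0,0)
entry J[2][1] = 1.0000

1.000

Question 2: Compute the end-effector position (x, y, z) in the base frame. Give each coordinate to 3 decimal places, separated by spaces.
-2.000 8.000 5.000

after link 1: o_1 = (0.0000, 4.0000, 4.0000)
after link 2: o_2 = (2.0000, 4.0000, 8.0000)
after link 3: o_3 = (2.0000, 9.0000, 5.0000)
after link 4: o_4 = (-2.0000, 8.0000, 5.0000)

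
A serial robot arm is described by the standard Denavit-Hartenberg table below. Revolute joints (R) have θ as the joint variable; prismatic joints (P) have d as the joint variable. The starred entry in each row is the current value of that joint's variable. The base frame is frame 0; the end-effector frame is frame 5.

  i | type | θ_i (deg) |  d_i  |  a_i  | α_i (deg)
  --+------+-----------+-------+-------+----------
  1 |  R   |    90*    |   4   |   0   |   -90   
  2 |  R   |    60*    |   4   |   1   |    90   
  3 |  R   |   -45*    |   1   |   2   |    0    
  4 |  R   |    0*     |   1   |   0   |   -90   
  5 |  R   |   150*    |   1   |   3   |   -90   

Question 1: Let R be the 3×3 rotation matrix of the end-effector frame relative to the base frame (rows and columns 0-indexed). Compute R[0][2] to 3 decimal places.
End-effector z-axis (col 2 of R) = (-0.3536,0.5732,0.7392)
R[0][2] = -0.3536

-0.354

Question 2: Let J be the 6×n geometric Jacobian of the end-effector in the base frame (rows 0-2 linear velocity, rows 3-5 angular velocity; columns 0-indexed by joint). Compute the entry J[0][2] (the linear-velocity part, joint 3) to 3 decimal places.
axis z_2 = (0.0000,0.8660,0.5000); lever o_n−o_2 = (-1.1300,0.5751,0.0039)
cross product → J_v[:, 2] = (-0.2842,-0.5650,0.9786)
J_ω[:, 2] = z_2
entry J[0][2] = -0.2842

-0.284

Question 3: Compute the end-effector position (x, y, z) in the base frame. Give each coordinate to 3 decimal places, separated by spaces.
-5.130 1.075 3.138

after link 1: o_1 = (0.0000, 0.0000, 4.0000)
after link 2: o_2 = (-4.0000, 0.5000, 3.1340)
after link 3: o_3 = (-2.5858, 2.0731, 2.4092)
after link 4: o_4 = (-2.5858, 2.9392, 2.9092)
after link 5: o_5 = (-5.1300, 1.0751, 3.1378)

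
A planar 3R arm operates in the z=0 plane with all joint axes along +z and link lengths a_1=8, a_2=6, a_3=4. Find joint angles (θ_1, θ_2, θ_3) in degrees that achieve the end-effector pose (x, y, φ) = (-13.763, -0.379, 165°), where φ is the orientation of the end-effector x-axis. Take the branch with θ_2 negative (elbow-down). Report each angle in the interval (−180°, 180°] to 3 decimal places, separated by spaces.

wrist centre = target − a_3·(cos φ, sin φ) = (-9.8993, -1.4143)
cos θ_2 = (99.9963−8²−6²)/(2·8·6) = -0.0000; θ_2 = -90.0022° (elbow-down)
β = atan2(-1.4143,-9.8993) = -171.8694°; ψ = atan2(-6.0000,7.9998) = -36.8707°
θ_1 = β − ψ = -134.9987°
θ_3 = φ − θ_1 − θ_2 = 30.0009° (wrapped to (-180°,180°])

-134.999 -90.002 30.001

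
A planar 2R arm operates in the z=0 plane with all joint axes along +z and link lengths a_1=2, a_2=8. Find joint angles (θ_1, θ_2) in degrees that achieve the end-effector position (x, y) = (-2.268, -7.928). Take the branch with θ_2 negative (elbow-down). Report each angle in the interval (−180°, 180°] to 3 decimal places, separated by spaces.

cos θ_2 = (67.9970−2²−8²)/(2·2·8) = -0.0001; θ_2 = -90.0054° (elbow-down)
β = atan2(-7.9280,-2.2680) = -105.9645°; ψ = atan2(-8.0000,1.9993) = -75.9688°
θ_1 = β − ψ = -29.9957°

-29.996 -90.005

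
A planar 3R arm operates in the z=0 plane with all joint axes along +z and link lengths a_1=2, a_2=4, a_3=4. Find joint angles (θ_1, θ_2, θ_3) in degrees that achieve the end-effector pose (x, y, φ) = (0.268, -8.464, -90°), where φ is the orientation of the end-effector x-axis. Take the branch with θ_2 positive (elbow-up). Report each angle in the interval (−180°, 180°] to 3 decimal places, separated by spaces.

wrist centre = target − a_3·(cos φ, sin φ) = (0.2680, -4.4640)
cos θ_2 = (19.9991−2²−4²)/(2·2·4) = -0.0001; θ_2 = 90.0032° (elbow-up)
β = atan2(-4.4640,0.2680) = -86.5643°; ψ = atan2(4.0000,1.9998) = 63.4375°
θ_1 = β − ψ = -150.0018°
θ_3 = φ − θ_1 − θ_2 = -30.0014° (wrapped to (-180°,180°])

-150.002 90.003 -30.001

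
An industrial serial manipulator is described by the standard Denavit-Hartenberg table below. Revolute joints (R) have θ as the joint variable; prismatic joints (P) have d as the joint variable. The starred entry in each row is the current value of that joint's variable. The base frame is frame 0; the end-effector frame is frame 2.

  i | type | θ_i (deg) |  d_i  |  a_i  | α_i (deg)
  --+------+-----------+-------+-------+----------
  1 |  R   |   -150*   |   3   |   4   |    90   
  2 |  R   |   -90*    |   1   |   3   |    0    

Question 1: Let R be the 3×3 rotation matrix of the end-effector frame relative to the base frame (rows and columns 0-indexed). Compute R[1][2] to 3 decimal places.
End-effector z-axis (col 2 of R) = (-0.5000,0.8660,0.0000)
R[1][2] = 0.8660

0.866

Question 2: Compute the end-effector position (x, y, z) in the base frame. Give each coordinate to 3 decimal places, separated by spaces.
-3.964 -1.134 0.000

after link 1: o_1 = (-3.4641, -2.0000, 3.0000)
after link 2: o_2 = (-3.9641, -1.1340, 0.0000)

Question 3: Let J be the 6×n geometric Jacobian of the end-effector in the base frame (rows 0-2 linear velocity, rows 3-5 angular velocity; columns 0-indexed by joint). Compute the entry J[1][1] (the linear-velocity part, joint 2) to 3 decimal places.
axis z_1 = (-0.5000,0.8660,0.0000); lever o_n−o_1 = (-0.5000,0.8660,-3.0000)
cross product → J_v[:, 1] = (-2.5981,-1.5000,0.0000)
J_ω[:, 1] = z_1
entry J[1][1] = -1.5000

-1.500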